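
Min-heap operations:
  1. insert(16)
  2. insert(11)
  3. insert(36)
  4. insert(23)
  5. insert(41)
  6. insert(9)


insert(16) -> [16]
insert(11) -> [11, 16]
insert(36) -> [11, 16, 36]
insert(23) -> [11, 16, 36, 23]
insert(41) -> [11, 16, 36, 23, 41]
insert(9) -> [9, 16, 11, 23, 41, 36]

Final heap: [9, 16, 11, 23, 41, 36]


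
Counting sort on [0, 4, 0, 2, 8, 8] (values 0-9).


Input: [0, 4, 0, 2, 8, 8]
Counts: [2, 0, 1, 0, 1, 0, 0, 0, 2, 0]

Sorted: [0, 0, 2, 4, 8, 8]


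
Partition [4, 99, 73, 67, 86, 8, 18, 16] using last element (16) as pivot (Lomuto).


Pivot: 16
  4 <= 16: advance i (no swap)
  8 <= 16: swap -> [4, 8, 73, 67, 86, 99, 18, 16]
Place pivot at 2: [4, 8, 16, 67, 86, 99, 18, 73]

Partitioned: [4, 8, 16, 67, 86, 99, 18, 73]


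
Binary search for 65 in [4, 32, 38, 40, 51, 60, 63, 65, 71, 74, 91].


Step 1: lo=0, hi=10, mid=5, val=60
Step 2: lo=6, hi=10, mid=8, val=71
Step 3: lo=6, hi=7, mid=6, val=63
Step 4: lo=7, hi=7, mid=7, val=65

Found at index 7


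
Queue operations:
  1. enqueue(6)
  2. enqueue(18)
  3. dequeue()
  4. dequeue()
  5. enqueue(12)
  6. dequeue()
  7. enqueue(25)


enqueue(6) -> [6]
enqueue(18) -> [6, 18]
dequeue()->6, [18]
dequeue()->18, []
enqueue(12) -> [12]
dequeue()->12, []
enqueue(25) -> [25]

Final queue: [25]


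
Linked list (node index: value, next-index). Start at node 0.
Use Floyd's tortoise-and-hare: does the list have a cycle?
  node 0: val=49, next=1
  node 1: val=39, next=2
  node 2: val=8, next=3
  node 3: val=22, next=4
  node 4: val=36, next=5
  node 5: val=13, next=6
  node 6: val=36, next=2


Floyd's tortoise (slow, +1) and hare (fast, +2):
  init: slow=0, fast=0
  step 1: slow=1, fast=2
  step 2: slow=2, fast=4
  step 3: slow=3, fast=6
  step 4: slow=4, fast=3
  step 5: slow=5, fast=5
  slow == fast at node 5: cycle detected

Cycle: yes


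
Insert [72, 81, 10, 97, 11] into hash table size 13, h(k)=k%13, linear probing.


Insert 72: h=7 -> slot 7
Insert 81: h=3 -> slot 3
Insert 10: h=10 -> slot 10
Insert 97: h=6 -> slot 6
Insert 11: h=11 -> slot 11

Table: [None, None, None, 81, None, None, 97, 72, None, None, 10, 11, None]


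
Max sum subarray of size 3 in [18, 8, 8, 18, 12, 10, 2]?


[0:3]: 34
[1:4]: 34
[2:5]: 38
[3:6]: 40
[4:7]: 24

Max: 40 at [3:6]


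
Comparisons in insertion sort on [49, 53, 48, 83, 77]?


Algorithm: insertion sort
Input: [49, 53, 48, 83, 77]
Sorted: [48, 49, 53, 77, 83]

6


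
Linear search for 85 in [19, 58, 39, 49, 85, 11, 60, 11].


i=0: 19!=85
i=1: 58!=85
i=2: 39!=85
i=3: 49!=85
i=4: 85==85 found!

Found at 4, 5 comps


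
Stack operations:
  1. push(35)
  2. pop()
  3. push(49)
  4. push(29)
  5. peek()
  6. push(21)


push(35) -> [35]
pop()->35, []
push(49) -> [49]
push(29) -> [49, 29]
peek()->29
push(21) -> [49, 29, 21]

Final stack: [49, 29, 21]


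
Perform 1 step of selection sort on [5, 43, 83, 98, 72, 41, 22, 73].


Initial: [5, 43, 83, 98, 72, 41, 22, 73]
Step 1: min=5 at 0
  Swap: [5, 43, 83, 98, 72, 41, 22, 73]

After 1 step: [5, 43, 83, 98, 72, 41, 22, 73]


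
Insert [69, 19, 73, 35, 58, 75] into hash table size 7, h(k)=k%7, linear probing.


Insert 69: h=6 -> slot 6
Insert 19: h=5 -> slot 5
Insert 73: h=3 -> slot 3
Insert 35: h=0 -> slot 0
Insert 58: h=2 -> slot 2
Insert 75: h=5, 3 probes -> slot 1

Table: [35, 75, 58, 73, None, 19, 69]


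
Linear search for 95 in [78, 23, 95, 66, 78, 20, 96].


i=0: 78!=95
i=1: 23!=95
i=2: 95==95 found!

Found at 2, 3 comps


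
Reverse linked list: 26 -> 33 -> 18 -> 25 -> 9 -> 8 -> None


Step 1: curr=26, set curr.next=prev(None) | reversed so far: 26
Step 2: curr=33, set curr.next=prev(26) | reversed so far: 33 -> 26
Step 3: curr=18, set curr.next=prev(33) | reversed so far: 18 -> 33 -> 26
Step 4: curr=25, set curr.next=prev(18) | reversed so far: 25 -> 18 -> 33 -> 26
Step 5: curr=9, set curr.next=prev(25) | reversed so far: 9 -> 25 -> 18 -> 33 -> 26
Step 6: curr=8, set curr.next=prev(9) | reversed so far: 8 -> 9 -> 25 -> 18 -> 33 -> 26

8 -> 9 -> 25 -> 18 -> 33 -> 26 -> None


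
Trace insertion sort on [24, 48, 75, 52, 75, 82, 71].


Initial: [24, 48, 75, 52, 75, 82, 71]
Insert 48: [24, 48, 75, 52, 75, 82, 71]
Insert 75: [24, 48, 75, 52, 75, 82, 71]
Insert 52: [24, 48, 52, 75, 75, 82, 71]
Insert 75: [24, 48, 52, 75, 75, 82, 71]
Insert 82: [24, 48, 52, 75, 75, 82, 71]
Insert 71: [24, 48, 52, 71, 75, 75, 82]

Sorted: [24, 48, 52, 71, 75, 75, 82]


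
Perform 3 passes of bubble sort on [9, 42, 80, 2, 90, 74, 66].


Initial: [9, 42, 80, 2, 90, 74, 66]
Pass 1: [9, 42, 2, 80, 74, 66, 90] (3 swaps)
Pass 2: [9, 2, 42, 74, 66, 80, 90] (3 swaps)
Pass 3: [2, 9, 42, 66, 74, 80, 90] (2 swaps)

After 3 passes: [2, 9, 42, 66, 74, 80, 90]


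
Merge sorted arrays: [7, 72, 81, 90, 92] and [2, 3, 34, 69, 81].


Take 2 from B
Take 3 from B
Take 7 from A
Take 34 from B
Take 69 from B
Take 72 from A
Take 81 from A
Take 81 from B

Merged: [2, 3, 7, 34, 69, 72, 81, 81, 90, 92]


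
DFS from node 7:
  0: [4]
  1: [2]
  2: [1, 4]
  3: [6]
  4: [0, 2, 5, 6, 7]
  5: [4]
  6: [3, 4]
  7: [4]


Visit 7, push [4]
Visit 4, push [6, 5, 2, 0]
Visit 0, push []
Visit 2, push [1]
Visit 1, push []
Visit 5, push []
Visit 6, push [3]
Visit 3, push []

DFS order: [7, 4, 0, 2, 1, 5, 6, 3]


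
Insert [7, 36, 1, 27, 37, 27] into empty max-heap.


Insert 7: [7]
Insert 36: [36, 7]
Insert 1: [36, 7, 1]
Insert 27: [36, 27, 1, 7]
Insert 37: [37, 36, 1, 7, 27]
Insert 27: [37, 36, 27, 7, 27, 1]

Final heap: [37, 36, 27, 7, 27, 1]


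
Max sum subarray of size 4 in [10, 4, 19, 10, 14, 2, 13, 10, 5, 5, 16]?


[0:4]: 43
[1:5]: 47
[2:6]: 45
[3:7]: 39
[4:8]: 39
[5:9]: 30
[6:10]: 33
[7:11]: 36

Max: 47 at [1:5]


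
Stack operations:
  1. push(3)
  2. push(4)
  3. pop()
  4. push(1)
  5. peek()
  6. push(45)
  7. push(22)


push(3) -> [3]
push(4) -> [3, 4]
pop()->4, [3]
push(1) -> [3, 1]
peek()->1
push(45) -> [3, 1, 45]
push(22) -> [3, 1, 45, 22]

Final stack: [3, 1, 45, 22]


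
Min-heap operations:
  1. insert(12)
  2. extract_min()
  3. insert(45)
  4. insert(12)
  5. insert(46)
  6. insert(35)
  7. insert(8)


insert(12) -> [12]
extract_min()->12, []
insert(45) -> [45]
insert(12) -> [12, 45]
insert(46) -> [12, 45, 46]
insert(35) -> [12, 35, 46, 45]
insert(8) -> [8, 12, 46, 45, 35]

Final heap: [8, 12, 46, 45, 35]


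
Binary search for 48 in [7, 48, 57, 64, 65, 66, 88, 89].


Step 1: lo=0, hi=7, mid=3, val=64
Step 2: lo=0, hi=2, mid=1, val=48

Found at index 1


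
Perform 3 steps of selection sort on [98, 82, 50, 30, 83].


Initial: [98, 82, 50, 30, 83]
Step 1: min=30 at 3
  Swap: [30, 82, 50, 98, 83]
Step 2: min=50 at 2
  Swap: [30, 50, 82, 98, 83]
Step 3: min=82 at 2
  Swap: [30, 50, 82, 98, 83]

After 3 steps: [30, 50, 82, 98, 83]


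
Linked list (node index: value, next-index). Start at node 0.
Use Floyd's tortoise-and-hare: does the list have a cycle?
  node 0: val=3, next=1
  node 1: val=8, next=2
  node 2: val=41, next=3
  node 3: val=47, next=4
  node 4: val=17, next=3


Floyd's tortoise (slow, +1) and hare (fast, +2):
  init: slow=0, fast=0
  step 1: slow=1, fast=2
  step 2: slow=2, fast=4
  step 3: slow=3, fast=4
  step 4: slow=4, fast=4
  slow == fast at node 4: cycle detected

Cycle: yes


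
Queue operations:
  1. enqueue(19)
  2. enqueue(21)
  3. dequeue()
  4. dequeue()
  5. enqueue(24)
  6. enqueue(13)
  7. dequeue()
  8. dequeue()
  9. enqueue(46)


enqueue(19) -> [19]
enqueue(21) -> [19, 21]
dequeue()->19, [21]
dequeue()->21, []
enqueue(24) -> [24]
enqueue(13) -> [24, 13]
dequeue()->24, [13]
dequeue()->13, []
enqueue(46) -> [46]

Final queue: [46]


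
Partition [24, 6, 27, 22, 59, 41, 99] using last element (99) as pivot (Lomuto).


Pivot: 99
  24 <= 99: advance i (no swap)
  6 <= 99: advance i (no swap)
  27 <= 99: advance i (no swap)
  22 <= 99: advance i (no swap)
  59 <= 99: advance i (no swap)
  41 <= 99: advance i (no swap)
Place pivot at 6: [24, 6, 27, 22, 59, 41, 99]

Partitioned: [24, 6, 27, 22, 59, 41, 99]


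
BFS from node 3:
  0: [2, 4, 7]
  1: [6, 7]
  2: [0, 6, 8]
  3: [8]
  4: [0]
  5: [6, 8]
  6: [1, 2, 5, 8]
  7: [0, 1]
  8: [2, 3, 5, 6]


Visit 3, enqueue [8]
Visit 8, enqueue [2, 5, 6]
Visit 2, enqueue [0]
Visit 5, enqueue []
Visit 6, enqueue [1]
Visit 0, enqueue [4, 7]
Visit 1, enqueue []
Visit 4, enqueue []
Visit 7, enqueue []

BFS order: [3, 8, 2, 5, 6, 0, 1, 4, 7]


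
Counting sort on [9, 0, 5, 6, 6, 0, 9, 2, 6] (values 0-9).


Input: [9, 0, 5, 6, 6, 0, 9, 2, 6]
Counts: [2, 0, 1, 0, 0, 1, 3, 0, 0, 2]

Sorted: [0, 0, 2, 5, 6, 6, 6, 9, 9]


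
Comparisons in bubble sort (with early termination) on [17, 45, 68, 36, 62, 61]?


Algorithm: bubble sort (with early termination)
Input: [17, 45, 68, 36, 62, 61]
Sorted: [17, 36, 45, 61, 62, 68]

12


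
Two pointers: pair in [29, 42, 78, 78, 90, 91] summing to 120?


lo=0(29)+hi=5(91)=120

Yes: 29+91=120


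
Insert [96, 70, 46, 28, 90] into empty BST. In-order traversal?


Insert 96: root
Insert 70: L from 96
Insert 46: L from 96 -> L from 70
Insert 28: L from 96 -> L from 70 -> L from 46
Insert 90: L from 96 -> R from 70

In-order: [28, 46, 70, 90, 96]


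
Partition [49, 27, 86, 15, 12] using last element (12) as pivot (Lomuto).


Pivot: 12
Place pivot at 0: [12, 27, 86, 15, 49]

Partitioned: [12, 27, 86, 15, 49]


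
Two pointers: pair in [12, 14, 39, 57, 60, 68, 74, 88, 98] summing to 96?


lo=0(12)+hi=8(98)=110
lo=0(12)+hi=7(88)=100
lo=0(12)+hi=6(74)=86
lo=1(14)+hi=6(74)=88
lo=2(39)+hi=6(74)=113
lo=2(39)+hi=5(68)=107
lo=2(39)+hi=4(60)=99
lo=2(39)+hi=3(57)=96

Yes: 39+57=96


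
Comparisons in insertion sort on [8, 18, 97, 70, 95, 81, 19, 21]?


Algorithm: insertion sort
Input: [8, 18, 97, 70, 95, 81, 19, 21]
Sorted: [8, 18, 19, 21, 70, 81, 95, 97]

19


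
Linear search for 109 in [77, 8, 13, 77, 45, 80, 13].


i=0: 77!=109
i=1: 8!=109
i=2: 13!=109
i=3: 77!=109
i=4: 45!=109
i=5: 80!=109
i=6: 13!=109

Not found, 7 comps


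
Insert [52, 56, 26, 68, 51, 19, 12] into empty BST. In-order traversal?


Insert 52: root
Insert 56: R from 52
Insert 26: L from 52
Insert 68: R from 52 -> R from 56
Insert 51: L from 52 -> R from 26
Insert 19: L from 52 -> L from 26
Insert 12: L from 52 -> L from 26 -> L from 19

In-order: [12, 19, 26, 51, 52, 56, 68]


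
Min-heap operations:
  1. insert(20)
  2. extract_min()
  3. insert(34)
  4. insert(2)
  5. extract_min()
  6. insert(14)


insert(20) -> [20]
extract_min()->20, []
insert(34) -> [34]
insert(2) -> [2, 34]
extract_min()->2, [34]
insert(14) -> [14, 34]

Final heap: [14, 34]


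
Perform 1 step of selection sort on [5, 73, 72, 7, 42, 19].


Initial: [5, 73, 72, 7, 42, 19]
Step 1: min=5 at 0
  Swap: [5, 73, 72, 7, 42, 19]

After 1 step: [5, 73, 72, 7, 42, 19]


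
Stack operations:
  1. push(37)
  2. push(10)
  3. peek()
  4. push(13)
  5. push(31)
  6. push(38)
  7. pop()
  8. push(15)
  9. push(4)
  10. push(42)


push(37) -> [37]
push(10) -> [37, 10]
peek()->10
push(13) -> [37, 10, 13]
push(31) -> [37, 10, 13, 31]
push(38) -> [37, 10, 13, 31, 38]
pop()->38, [37, 10, 13, 31]
push(15) -> [37, 10, 13, 31, 15]
push(4) -> [37, 10, 13, 31, 15, 4]
push(42) -> [37, 10, 13, 31, 15, 4, 42]

Final stack: [37, 10, 13, 31, 15, 4, 42]


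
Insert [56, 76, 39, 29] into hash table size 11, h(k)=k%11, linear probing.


Insert 56: h=1 -> slot 1
Insert 76: h=10 -> slot 10
Insert 39: h=6 -> slot 6
Insert 29: h=7 -> slot 7

Table: [None, 56, None, None, None, None, 39, 29, None, None, 76]


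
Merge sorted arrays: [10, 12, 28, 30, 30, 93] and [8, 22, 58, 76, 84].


Take 8 from B
Take 10 from A
Take 12 from A
Take 22 from B
Take 28 from A
Take 30 from A
Take 30 from A
Take 58 from B
Take 76 from B
Take 84 from B

Merged: [8, 10, 12, 22, 28, 30, 30, 58, 76, 84, 93]


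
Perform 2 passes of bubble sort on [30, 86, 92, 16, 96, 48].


Initial: [30, 86, 92, 16, 96, 48]
Pass 1: [30, 86, 16, 92, 48, 96] (2 swaps)
Pass 2: [30, 16, 86, 48, 92, 96] (2 swaps)

After 2 passes: [30, 16, 86, 48, 92, 96]


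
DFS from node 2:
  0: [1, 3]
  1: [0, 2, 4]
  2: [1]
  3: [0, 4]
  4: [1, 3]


Visit 2, push [1]
Visit 1, push [4, 0]
Visit 0, push [3]
Visit 3, push [4]
Visit 4, push []

DFS order: [2, 1, 0, 3, 4]


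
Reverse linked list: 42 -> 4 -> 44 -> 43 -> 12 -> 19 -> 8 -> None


Step 1: curr=42, set curr.next=prev(None) | reversed so far: 42
Step 2: curr=4, set curr.next=prev(42) | reversed so far: 4 -> 42
Step 3: curr=44, set curr.next=prev(4) | reversed so far: 44 -> 4 -> 42
Step 4: curr=43, set curr.next=prev(44) | reversed so far: 43 -> 44 -> 4 -> 42
Step 5: curr=12, set curr.next=prev(43) | reversed so far: 12 -> 43 -> 44 -> 4 -> 42
Step 6: curr=19, set curr.next=prev(12) | reversed so far: 19 -> 12 -> 43 -> 44 -> 4 -> 42
Step 7: curr=8, set curr.next=prev(19) | reversed so far: 8 -> 19 -> 12 -> 43 -> 44 -> 4 -> 42

8 -> 19 -> 12 -> 43 -> 44 -> 4 -> 42 -> None


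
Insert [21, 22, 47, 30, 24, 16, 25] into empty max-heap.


Insert 21: [21]
Insert 22: [22, 21]
Insert 47: [47, 21, 22]
Insert 30: [47, 30, 22, 21]
Insert 24: [47, 30, 22, 21, 24]
Insert 16: [47, 30, 22, 21, 24, 16]
Insert 25: [47, 30, 25, 21, 24, 16, 22]

Final heap: [47, 30, 25, 21, 24, 16, 22]


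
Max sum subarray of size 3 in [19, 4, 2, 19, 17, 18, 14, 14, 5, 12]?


[0:3]: 25
[1:4]: 25
[2:5]: 38
[3:6]: 54
[4:7]: 49
[5:8]: 46
[6:9]: 33
[7:10]: 31

Max: 54 at [3:6]


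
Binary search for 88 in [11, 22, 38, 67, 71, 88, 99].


Step 1: lo=0, hi=6, mid=3, val=67
Step 2: lo=4, hi=6, mid=5, val=88

Found at index 5


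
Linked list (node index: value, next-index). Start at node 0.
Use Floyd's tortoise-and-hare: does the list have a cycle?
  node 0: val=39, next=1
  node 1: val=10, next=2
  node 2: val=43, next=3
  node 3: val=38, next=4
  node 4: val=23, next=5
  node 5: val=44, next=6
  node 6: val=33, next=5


Floyd's tortoise (slow, +1) and hare (fast, +2):
  init: slow=0, fast=0
  step 1: slow=1, fast=2
  step 2: slow=2, fast=4
  step 3: slow=3, fast=6
  step 4: slow=4, fast=6
  step 5: slow=5, fast=6
  step 6: slow=6, fast=6
  slow == fast at node 6: cycle detected

Cycle: yes


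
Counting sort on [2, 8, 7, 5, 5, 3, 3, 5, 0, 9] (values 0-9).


Input: [2, 8, 7, 5, 5, 3, 3, 5, 0, 9]
Counts: [1, 0, 1, 2, 0, 3, 0, 1, 1, 1]

Sorted: [0, 2, 3, 3, 5, 5, 5, 7, 8, 9]


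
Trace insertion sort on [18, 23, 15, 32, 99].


Initial: [18, 23, 15, 32, 99]
Insert 23: [18, 23, 15, 32, 99]
Insert 15: [15, 18, 23, 32, 99]
Insert 32: [15, 18, 23, 32, 99]
Insert 99: [15, 18, 23, 32, 99]

Sorted: [15, 18, 23, 32, 99]


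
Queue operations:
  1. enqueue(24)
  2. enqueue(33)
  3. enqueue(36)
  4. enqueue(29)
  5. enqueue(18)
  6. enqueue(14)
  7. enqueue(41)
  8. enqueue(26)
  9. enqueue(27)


enqueue(24) -> [24]
enqueue(33) -> [24, 33]
enqueue(36) -> [24, 33, 36]
enqueue(29) -> [24, 33, 36, 29]
enqueue(18) -> [24, 33, 36, 29, 18]
enqueue(14) -> [24, 33, 36, 29, 18, 14]
enqueue(41) -> [24, 33, 36, 29, 18, 14, 41]
enqueue(26) -> [24, 33, 36, 29, 18, 14, 41, 26]
enqueue(27) -> [24, 33, 36, 29, 18, 14, 41, 26, 27]

Final queue: [24, 33, 36, 29, 18, 14, 41, 26, 27]


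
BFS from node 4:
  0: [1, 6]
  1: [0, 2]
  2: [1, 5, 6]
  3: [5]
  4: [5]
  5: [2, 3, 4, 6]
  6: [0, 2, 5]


Visit 4, enqueue [5]
Visit 5, enqueue [2, 3, 6]
Visit 2, enqueue [1]
Visit 3, enqueue []
Visit 6, enqueue [0]
Visit 1, enqueue []
Visit 0, enqueue []

BFS order: [4, 5, 2, 3, 6, 1, 0]


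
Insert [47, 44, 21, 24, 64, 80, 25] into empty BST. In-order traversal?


Insert 47: root
Insert 44: L from 47
Insert 21: L from 47 -> L from 44
Insert 24: L from 47 -> L from 44 -> R from 21
Insert 64: R from 47
Insert 80: R from 47 -> R from 64
Insert 25: L from 47 -> L from 44 -> R from 21 -> R from 24

In-order: [21, 24, 25, 44, 47, 64, 80]


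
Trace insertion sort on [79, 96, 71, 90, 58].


Initial: [79, 96, 71, 90, 58]
Insert 96: [79, 96, 71, 90, 58]
Insert 71: [71, 79, 96, 90, 58]
Insert 90: [71, 79, 90, 96, 58]
Insert 58: [58, 71, 79, 90, 96]

Sorted: [58, 71, 79, 90, 96]


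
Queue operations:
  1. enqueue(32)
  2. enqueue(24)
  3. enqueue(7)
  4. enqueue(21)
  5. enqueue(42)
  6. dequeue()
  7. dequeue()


enqueue(32) -> [32]
enqueue(24) -> [32, 24]
enqueue(7) -> [32, 24, 7]
enqueue(21) -> [32, 24, 7, 21]
enqueue(42) -> [32, 24, 7, 21, 42]
dequeue()->32, [24, 7, 21, 42]
dequeue()->24, [7, 21, 42]

Final queue: [7, 21, 42]


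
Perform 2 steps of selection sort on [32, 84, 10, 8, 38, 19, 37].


Initial: [32, 84, 10, 8, 38, 19, 37]
Step 1: min=8 at 3
  Swap: [8, 84, 10, 32, 38, 19, 37]
Step 2: min=10 at 2
  Swap: [8, 10, 84, 32, 38, 19, 37]

After 2 steps: [8, 10, 84, 32, 38, 19, 37]


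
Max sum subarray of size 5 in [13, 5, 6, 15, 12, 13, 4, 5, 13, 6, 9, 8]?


[0:5]: 51
[1:6]: 51
[2:7]: 50
[3:8]: 49
[4:9]: 47
[5:10]: 41
[6:11]: 37
[7:12]: 41

Max: 51 at [0:5]


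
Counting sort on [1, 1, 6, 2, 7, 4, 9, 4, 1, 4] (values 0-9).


Input: [1, 1, 6, 2, 7, 4, 9, 4, 1, 4]
Counts: [0, 3, 1, 0, 3, 0, 1, 1, 0, 1]

Sorted: [1, 1, 1, 2, 4, 4, 4, 6, 7, 9]


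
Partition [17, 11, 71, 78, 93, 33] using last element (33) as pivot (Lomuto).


Pivot: 33
  17 <= 33: advance i (no swap)
  11 <= 33: advance i (no swap)
Place pivot at 2: [17, 11, 33, 78, 93, 71]

Partitioned: [17, 11, 33, 78, 93, 71]


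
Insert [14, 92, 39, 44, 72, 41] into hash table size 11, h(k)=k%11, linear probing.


Insert 14: h=3 -> slot 3
Insert 92: h=4 -> slot 4
Insert 39: h=6 -> slot 6
Insert 44: h=0 -> slot 0
Insert 72: h=6, 1 probes -> slot 7
Insert 41: h=8 -> slot 8

Table: [44, None, None, 14, 92, None, 39, 72, 41, None, None]


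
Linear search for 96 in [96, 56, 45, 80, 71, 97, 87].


i=0: 96==96 found!

Found at 0, 1 comps


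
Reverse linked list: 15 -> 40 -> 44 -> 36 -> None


Step 1: curr=15, set curr.next=prev(None) | reversed so far: 15
Step 2: curr=40, set curr.next=prev(15) | reversed so far: 40 -> 15
Step 3: curr=44, set curr.next=prev(40) | reversed so far: 44 -> 40 -> 15
Step 4: curr=36, set curr.next=prev(44) | reversed so far: 36 -> 44 -> 40 -> 15

36 -> 44 -> 40 -> 15 -> None


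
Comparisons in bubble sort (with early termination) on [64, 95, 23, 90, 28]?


Algorithm: bubble sort (with early termination)
Input: [64, 95, 23, 90, 28]
Sorted: [23, 28, 64, 90, 95]

10


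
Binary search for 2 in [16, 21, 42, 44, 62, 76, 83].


Step 1: lo=0, hi=6, mid=3, val=44
Step 2: lo=0, hi=2, mid=1, val=21
Step 3: lo=0, hi=0, mid=0, val=16

Not found


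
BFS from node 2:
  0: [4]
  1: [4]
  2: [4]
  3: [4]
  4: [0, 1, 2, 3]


Visit 2, enqueue [4]
Visit 4, enqueue [0, 1, 3]
Visit 0, enqueue []
Visit 1, enqueue []
Visit 3, enqueue []

BFS order: [2, 4, 0, 1, 3]


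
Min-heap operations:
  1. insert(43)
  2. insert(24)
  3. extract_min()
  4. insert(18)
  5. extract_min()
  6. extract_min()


insert(43) -> [43]
insert(24) -> [24, 43]
extract_min()->24, [43]
insert(18) -> [18, 43]
extract_min()->18, [43]
extract_min()->43, []

Final heap: []


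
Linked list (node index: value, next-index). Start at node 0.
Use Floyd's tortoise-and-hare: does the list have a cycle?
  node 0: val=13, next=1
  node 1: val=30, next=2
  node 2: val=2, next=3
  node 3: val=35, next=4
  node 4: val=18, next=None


Floyd's tortoise (slow, +1) and hare (fast, +2):
  init: slow=0, fast=0
  step 1: slow=1, fast=2
  step 2: slow=2, fast=4
  step 3: fast -> None, no cycle

Cycle: no


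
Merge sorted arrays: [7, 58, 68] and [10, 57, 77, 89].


Take 7 from A
Take 10 from B
Take 57 from B
Take 58 from A
Take 68 from A

Merged: [7, 10, 57, 58, 68, 77, 89]


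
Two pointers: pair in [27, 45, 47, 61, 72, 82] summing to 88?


lo=0(27)+hi=5(82)=109
lo=0(27)+hi=4(72)=99
lo=0(27)+hi=3(61)=88

Yes: 27+61=88


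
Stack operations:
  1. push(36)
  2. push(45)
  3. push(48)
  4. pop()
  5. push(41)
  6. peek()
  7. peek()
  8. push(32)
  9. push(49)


push(36) -> [36]
push(45) -> [36, 45]
push(48) -> [36, 45, 48]
pop()->48, [36, 45]
push(41) -> [36, 45, 41]
peek()->41
peek()->41
push(32) -> [36, 45, 41, 32]
push(49) -> [36, 45, 41, 32, 49]

Final stack: [36, 45, 41, 32, 49]


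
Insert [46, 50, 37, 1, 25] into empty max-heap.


Insert 46: [46]
Insert 50: [50, 46]
Insert 37: [50, 46, 37]
Insert 1: [50, 46, 37, 1]
Insert 25: [50, 46, 37, 1, 25]

Final heap: [50, 46, 37, 1, 25]


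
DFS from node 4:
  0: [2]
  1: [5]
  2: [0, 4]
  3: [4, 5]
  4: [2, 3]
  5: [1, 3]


Visit 4, push [3, 2]
Visit 2, push [0]
Visit 0, push []
Visit 3, push [5]
Visit 5, push [1]
Visit 1, push []

DFS order: [4, 2, 0, 3, 5, 1]


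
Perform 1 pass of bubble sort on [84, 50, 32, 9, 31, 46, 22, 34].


Initial: [84, 50, 32, 9, 31, 46, 22, 34]
Pass 1: [50, 32, 9, 31, 46, 22, 34, 84] (7 swaps)

After 1 pass: [50, 32, 9, 31, 46, 22, 34, 84]


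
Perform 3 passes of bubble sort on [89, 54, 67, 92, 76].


Initial: [89, 54, 67, 92, 76]
Pass 1: [54, 67, 89, 76, 92] (3 swaps)
Pass 2: [54, 67, 76, 89, 92] (1 swaps)
Pass 3: [54, 67, 76, 89, 92] (0 swaps)

After 3 passes: [54, 67, 76, 89, 92]


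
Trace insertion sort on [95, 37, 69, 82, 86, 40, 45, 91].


Initial: [95, 37, 69, 82, 86, 40, 45, 91]
Insert 37: [37, 95, 69, 82, 86, 40, 45, 91]
Insert 69: [37, 69, 95, 82, 86, 40, 45, 91]
Insert 82: [37, 69, 82, 95, 86, 40, 45, 91]
Insert 86: [37, 69, 82, 86, 95, 40, 45, 91]
Insert 40: [37, 40, 69, 82, 86, 95, 45, 91]
Insert 45: [37, 40, 45, 69, 82, 86, 95, 91]
Insert 91: [37, 40, 45, 69, 82, 86, 91, 95]

Sorted: [37, 40, 45, 69, 82, 86, 91, 95]


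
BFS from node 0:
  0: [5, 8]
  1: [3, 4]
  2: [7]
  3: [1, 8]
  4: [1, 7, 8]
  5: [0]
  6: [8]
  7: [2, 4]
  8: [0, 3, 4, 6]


Visit 0, enqueue [5, 8]
Visit 5, enqueue []
Visit 8, enqueue [3, 4, 6]
Visit 3, enqueue [1]
Visit 4, enqueue [7]
Visit 6, enqueue []
Visit 1, enqueue []
Visit 7, enqueue [2]
Visit 2, enqueue []

BFS order: [0, 5, 8, 3, 4, 6, 1, 7, 2]


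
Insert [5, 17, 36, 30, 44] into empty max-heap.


Insert 5: [5]
Insert 17: [17, 5]
Insert 36: [36, 5, 17]
Insert 30: [36, 30, 17, 5]
Insert 44: [44, 36, 17, 5, 30]

Final heap: [44, 36, 17, 5, 30]


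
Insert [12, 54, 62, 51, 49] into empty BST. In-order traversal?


Insert 12: root
Insert 54: R from 12
Insert 62: R from 12 -> R from 54
Insert 51: R from 12 -> L from 54
Insert 49: R from 12 -> L from 54 -> L from 51

In-order: [12, 49, 51, 54, 62]


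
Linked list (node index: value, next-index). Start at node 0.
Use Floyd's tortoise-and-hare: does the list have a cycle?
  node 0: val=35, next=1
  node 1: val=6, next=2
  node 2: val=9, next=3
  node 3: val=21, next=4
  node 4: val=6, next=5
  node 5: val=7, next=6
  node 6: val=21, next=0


Floyd's tortoise (slow, +1) and hare (fast, +2):
  init: slow=0, fast=0
  step 1: slow=1, fast=2
  step 2: slow=2, fast=4
  step 3: slow=3, fast=6
  step 4: slow=4, fast=1
  step 5: slow=5, fast=3
  step 6: slow=6, fast=5
  step 7: slow=0, fast=0
  slow == fast at node 0: cycle detected

Cycle: yes


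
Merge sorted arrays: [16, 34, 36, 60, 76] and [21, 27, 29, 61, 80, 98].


Take 16 from A
Take 21 from B
Take 27 from B
Take 29 from B
Take 34 from A
Take 36 from A
Take 60 from A
Take 61 from B
Take 76 from A

Merged: [16, 21, 27, 29, 34, 36, 60, 61, 76, 80, 98]


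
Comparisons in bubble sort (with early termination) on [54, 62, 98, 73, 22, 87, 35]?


Algorithm: bubble sort (with early termination)
Input: [54, 62, 98, 73, 22, 87, 35]
Sorted: [22, 35, 54, 62, 73, 87, 98]

21


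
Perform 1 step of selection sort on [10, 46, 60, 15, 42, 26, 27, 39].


Initial: [10, 46, 60, 15, 42, 26, 27, 39]
Step 1: min=10 at 0
  Swap: [10, 46, 60, 15, 42, 26, 27, 39]

After 1 step: [10, 46, 60, 15, 42, 26, 27, 39]


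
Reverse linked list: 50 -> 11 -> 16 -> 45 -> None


Step 1: curr=50, set curr.next=prev(None) | reversed so far: 50
Step 2: curr=11, set curr.next=prev(50) | reversed so far: 11 -> 50
Step 3: curr=16, set curr.next=prev(11) | reversed so far: 16 -> 11 -> 50
Step 4: curr=45, set curr.next=prev(16) | reversed so far: 45 -> 16 -> 11 -> 50

45 -> 16 -> 11 -> 50 -> None


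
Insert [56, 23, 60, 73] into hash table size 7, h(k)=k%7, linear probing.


Insert 56: h=0 -> slot 0
Insert 23: h=2 -> slot 2
Insert 60: h=4 -> slot 4
Insert 73: h=3 -> slot 3

Table: [56, None, 23, 73, 60, None, None]


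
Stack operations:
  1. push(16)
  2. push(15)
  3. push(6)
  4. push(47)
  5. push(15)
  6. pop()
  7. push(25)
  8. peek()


push(16) -> [16]
push(15) -> [16, 15]
push(6) -> [16, 15, 6]
push(47) -> [16, 15, 6, 47]
push(15) -> [16, 15, 6, 47, 15]
pop()->15, [16, 15, 6, 47]
push(25) -> [16, 15, 6, 47, 25]
peek()->25

Final stack: [16, 15, 6, 47, 25]


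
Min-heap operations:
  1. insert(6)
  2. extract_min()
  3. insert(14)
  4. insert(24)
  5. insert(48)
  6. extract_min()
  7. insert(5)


insert(6) -> [6]
extract_min()->6, []
insert(14) -> [14]
insert(24) -> [14, 24]
insert(48) -> [14, 24, 48]
extract_min()->14, [24, 48]
insert(5) -> [5, 48, 24]

Final heap: [5, 48, 24]


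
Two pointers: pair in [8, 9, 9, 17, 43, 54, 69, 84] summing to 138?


lo=0(8)+hi=7(84)=92
lo=1(9)+hi=7(84)=93
lo=2(9)+hi=7(84)=93
lo=3(17)+hi=7(84)=101
lo=4(43)+hi=7(84)=127
lo=5(54)+hi=7(84)=138

Yes: 54+84=138


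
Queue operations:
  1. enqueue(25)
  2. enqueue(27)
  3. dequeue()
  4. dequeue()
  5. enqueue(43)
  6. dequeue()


enqueue(25) -> [25]
enqueue(27) -> [25, 27]
dequeue()->25, [27]
dequeue()->27, []
enqueue(43) -> [43]
dequeue()->43, []

Final queue: []


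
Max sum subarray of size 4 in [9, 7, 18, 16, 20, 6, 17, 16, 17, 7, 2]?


[0:4]: 50
[1:5]: 61
[2:6]: 60
[3:7]: 59
[4:8]: 59
[5:9]: 56
[6:10]: 57
[7:11]: 42

Max: 61 at [1:5]


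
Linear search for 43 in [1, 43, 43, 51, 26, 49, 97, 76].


i=0: 1!=43
i=1: 43==43 found!

Found at 1, 2 comps


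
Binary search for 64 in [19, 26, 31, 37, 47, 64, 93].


Step 1: lo=0, hi=6, mid=3, val=37
Step 2: lo=4, hi=6, mid=5, val=64

Found at index 5


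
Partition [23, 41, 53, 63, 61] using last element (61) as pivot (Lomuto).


Pivot: 61
  23 <= 61: advance i (no swap)
  41 <= 61: advance i (no swap)
  53 <= 61: advance i (no swap)
Place pivot at 3: [23, 41, 53, 61, 63]

Partitioned: [23, 41, 53, 61, 63]


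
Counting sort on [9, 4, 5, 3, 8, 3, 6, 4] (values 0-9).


Input: [9, 4, 5, 3, 8, 3, 6, 4]
Counts: [0, 0, 0, 2, 2, 1, 1, 0, 1, 1]

Sorted: [3, 3, 4, 4, 5, 6, 8, 9]


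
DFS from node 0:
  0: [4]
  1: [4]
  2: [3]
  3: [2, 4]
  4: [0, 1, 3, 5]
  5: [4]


Visit 0, push [4]
Visit 4, push [5, 3, 1]
Visit 1, push []
Visit 3, push [2]
Visit 2, push []
Visit 5, push []

DFS order: [0, 4, 1, 3, 2, 5]


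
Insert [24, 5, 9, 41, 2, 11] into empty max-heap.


Insert 24: [24]
Insert 5: [24, 5]
Insert 9: [24, 5, 9]
Insert 41: [41, 24, 9, 5]
Insert 2: [41, 24, 9, 5, 2]
Insert 11: [41, 24, 11, 5, 2, 9]

Final heap: [41, 24, 11, 5, 2, 9]


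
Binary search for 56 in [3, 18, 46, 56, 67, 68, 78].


Step 1: lo=0, hi=6, mid=3, val=56

Found at index 3


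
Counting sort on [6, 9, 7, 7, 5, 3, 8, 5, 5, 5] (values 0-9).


Input: [6, 9, 7, 7, 5, 3, 8, 5, 5, 5]
Counts: [0, 0, 0, 1, 0, 4, 1, 2, 1, 1]

Sorted: [3, 5, 5, 5, 5, 6, 7, 7, 8, 9]


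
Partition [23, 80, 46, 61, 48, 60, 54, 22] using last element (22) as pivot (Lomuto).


Pivot: 22
Place pivot at 0: [22, 80, 46, 61, 48, 60, 54, 23]

Partitioned: [22, 80, 46, 61, 48, 60, 54, 23]


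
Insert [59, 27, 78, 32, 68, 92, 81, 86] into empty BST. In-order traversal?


Insert 59: root
Insert 27: L from 59
Insert 78: R from 59
Insert 32: L from 59 -> R from 27
Insert 68: R from 59 -> L from 78
Insert 92: R from 59 -> R from 78
Insert 81: R from 59 -> R from 78 -> L from 92
Insert 86: R from 59 -> R from 78 -> L from 92 -> R from 81

In-order: [27, 32, 59, 68, 78, 81, 86, 92]


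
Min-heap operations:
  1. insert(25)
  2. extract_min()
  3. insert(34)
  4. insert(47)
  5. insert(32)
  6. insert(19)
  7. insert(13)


insert(25) -> [25]
extract_min()->25, []
insert(34) -> [34]
insert(47) -> [34, 47]
insert(32) -> [32, 47, 34]
insert(19) -> [19, 32, 34, 47]
insert(13) -> [13, 19, 34, 47, 32]

Final heap: [13, 19, 34, 47, 32]


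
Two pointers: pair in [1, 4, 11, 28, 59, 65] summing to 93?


lo=0(1)+hi=5(65)=66
lo=1(4)+hi=5(65)=69
lo=2(11)+hi=5(65)=76
lo=3(28)+hi=5(65)=93

Yes: 28+65=93


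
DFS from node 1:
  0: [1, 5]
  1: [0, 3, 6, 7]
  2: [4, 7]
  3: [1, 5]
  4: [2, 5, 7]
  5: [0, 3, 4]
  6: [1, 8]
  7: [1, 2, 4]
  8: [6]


Visit 1, push [7, 6, 3, 0]
Visit 0, push [5]
Visit 5, push [4, 3]
Visit 3, push []
Visit 4, push [7, 2]
Visit 2, push [7]
Visit 7, push []
Visit 6, push [8]
Visit 8, push []

DFS order: [1, 0, 5, 3, 4, 2, 7, 6, 8]


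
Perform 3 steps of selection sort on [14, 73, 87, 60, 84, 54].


Initial: [14, 73, 87, 60, 84, 54]
Step 1: min=14 at 0
  Swap: [14, 73, 87, 60, 84, 54]
Step 2: min=54 at 5
  Swap: [14, 54, 87, 60, 84, 73]
Step 3: min=60 at 3
  Swap: [14, 54, 60, 87, 84, 73]

After 3 steps: [14, 54, 60, 87, 84, 73]


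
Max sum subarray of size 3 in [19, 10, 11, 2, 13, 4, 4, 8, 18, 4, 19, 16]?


[0:3]: 40
[1:4]: 23
[2:5]: 26
[3:6]: 19
[4:7]: 21
[5:8]: 16
[6:9]: 30
[7:10]: 30
[8:11]: 41
[9:12]: 39

Max: 41 at [8:11]


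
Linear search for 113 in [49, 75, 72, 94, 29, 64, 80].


i=0: 49!=113
i=1: 75!=113
i=2: 72!=113
i=3: 94!=113
i=4: 29!=113
i=5: 64!=113
i=6: 80!=113

Not found, 7 comps


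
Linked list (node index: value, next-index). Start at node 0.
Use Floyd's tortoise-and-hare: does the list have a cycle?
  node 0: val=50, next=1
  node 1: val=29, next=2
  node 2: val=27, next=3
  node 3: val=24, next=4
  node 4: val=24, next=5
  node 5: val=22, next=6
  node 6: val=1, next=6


Floyd's tortoise (slow, +1) and hare (fast, +2):
  init: slow=0, fast=0
  step 1: slow=1, fast=2
  step 2: slow=2, fast=4
  step 3: slow=3, fast=6
  step 4: slow=4, fast=6
  step 5: slow=5, fast=6
  step 6: slow=6, fast=6
  slow == fast at node 6: cycle detected

Cycle: yes


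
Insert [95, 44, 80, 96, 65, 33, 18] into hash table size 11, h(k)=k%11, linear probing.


Insert 95: h=7 -> slot 7
Insert 44: h=0 -> slot 0
Insert 80: h=3 -> slot 3
Insert 96: h=8 -> slot 8
Insert 65: h=10 -> slot 10
Insert 33: h=0, 1 probes -> slot 1
Insert 18: h=7, 2 probes -> slot 9

Table: [44, 33, None, 80, None, None, None, 95, 96, 18, 65]


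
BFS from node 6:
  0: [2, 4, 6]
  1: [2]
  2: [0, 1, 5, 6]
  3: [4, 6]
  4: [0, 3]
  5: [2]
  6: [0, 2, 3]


Visit 6, enqueue [0, 2, 3]
Visit 0, enqueue [4]
Visit 2, enqueue [1, 5]
Visit 3, enqueue []
Visit 4, enqueue []
Visit 1, enqueue []
Visit 5, enqueue []

BFS order: [6, 0, 2, 3, 4, 1, 5]


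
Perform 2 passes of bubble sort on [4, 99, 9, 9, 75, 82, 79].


Initial: [4, 99, 9, 9, 75, 82, 79]
Pass 1: [4, 9, 9, 75, 82, 79, 99] (5 swaps)
Pass 2: [4, 9, 9, 75, 79, 82, 99] (1 swaps)

After 2 passes: [4, 9, 9, 75, 79, 82, 99]


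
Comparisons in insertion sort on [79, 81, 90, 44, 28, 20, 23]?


Algorithm: insertion sort
Input: [79, 81, 90, 44, 28, 20, 23]
Sorted: [20, 23, 28, 44, 79, 81, 90]

20


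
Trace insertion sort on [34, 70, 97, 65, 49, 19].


Initial: [34, 70, 97, 65, 49, 19]
Insert 70: [34, 70, 97, 65, 49, 19]
Insert 97: [34, 70, 97, 65, 49, 19]
Insert 65: [34, 65, 70, 97, 49, 19]
Insert 49: [34, 49, 65, 70, 97, 19]
Insert 19: [19, 34, 49, 65, 70, 97]

Sorted: [19, 34, 49, 65, 70, 97]


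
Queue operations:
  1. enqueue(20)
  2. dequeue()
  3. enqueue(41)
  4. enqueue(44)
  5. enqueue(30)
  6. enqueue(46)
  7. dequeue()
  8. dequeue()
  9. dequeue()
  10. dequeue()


enqueue(20) -> [20]
dequeue()->20, []
enqueue(41) -> [41]
enqueue(44) -> [41, 44]
enqueue(30) -> [41, 44, 30]
enqueue(46) -> [41, 44, 30, 46]
dequeue()->41, [44, 30, 46]
dequeue()->44, [30, 46]
dequeue()->30, [46]
dequeue()->46, []

Final queue: []


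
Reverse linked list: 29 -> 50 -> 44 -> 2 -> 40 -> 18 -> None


Step 1: curr=29, set curr.next=prev(None) | reversed so far: 29
Step 2: curr=50, set curr.next=prev(29) | reversed so far: 50 -> 29
Step 3: curr=44, set curr.next=prev(50) | reversed so far: 44 -> 50 -> 29
Step 4: curr=2, set curr.next=prev(44) | reversed so far: 2 -> 44 -> 50 -> 29
Step 5: curr=40, set curr.next=prev(2) | reversed so far: 40 -> 2 -> 44 -> 50 -> 29
Step 6: curr=18, set curr.next=prev(40) | reversed so far: 18 -> 40 -> 2 -> 44 -> 50 -> 29

18 -> 40 -> 2 -> 44 -> 50 -> 29 -> None


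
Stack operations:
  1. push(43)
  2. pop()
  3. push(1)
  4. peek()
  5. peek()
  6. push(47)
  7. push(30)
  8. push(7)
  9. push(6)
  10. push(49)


push(43) -> [43]
pop()->43, []
push(1) -> [1]
peek()->1
peek()->1
push(47) -> [1, 47]
push(30) -> [1, 47, 30]
push(7) -> [1, 47, 30, 7]
push(6) -> [1, 47, 30, 7, 6]
push(49) -> [1, 47, 30, 7, 6, 49]

Final stack: [1, 47, 30, 7, 6, 49]


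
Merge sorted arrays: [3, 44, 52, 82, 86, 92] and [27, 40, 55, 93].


Take 3 from A
Take 27 from B
Take 40 from B
Take 44 from A
Take 52 from A
Take 55 from B
Take 82 from A
Take 86 from A
Take 92 from A

Merged: [3, 27, 40, 44, 52, 55, 82, 86, 92, 93]


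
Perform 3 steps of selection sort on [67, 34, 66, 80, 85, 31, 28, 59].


Initial: [67, 34, 66, 80, 85, 31, 28, 59]
Step 1: min=28 at 6
  Swap: [28, 34, 66, 80, 85, 31, 67, 59]
Step 2: min=31 at 5
  Swap: [28, 31, 66, 80, 85, 34, 67, 59]
Step 3: min=34 at 5
  Swap: [28, 31, 34, 80, 85, 66, 67, 59]

After 3 steps: [28, 31, 34, 80, 85, 66, 67, 59]


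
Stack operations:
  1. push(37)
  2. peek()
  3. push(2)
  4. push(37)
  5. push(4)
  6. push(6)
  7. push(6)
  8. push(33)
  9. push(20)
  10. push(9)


push(37) -> [37]
peek()->37
push(2) -> [37, 2]
push(37) -> [37, 2, 37]
push(4) -> [37, 2, 37, 4]
push(6) -> [37, 2, 37, 4, 6]
push(6) -> [37, 2, 37, 4, 6, 6]
push(33) -> [37, 2, 37, 4, 6, 6, 33]
push(20) -> [37, 2, 37, 4, 6, 6, 33, 20]
push(9) -> [37, 2, 37, 4, 6, 6, 33, 20, 9]

Final stack: [37, 2, 37, 4, 6, 6, 33, 20, 9]


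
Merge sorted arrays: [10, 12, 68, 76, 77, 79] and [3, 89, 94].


Take 3 from B
Take 10 from A
Take 12 from A
Take 68 from A
Take 76 from A
Take 77 from A
Take 79 from A

Merged: [3, 10, 12, 68, 76, 77, 79, 89, 94]


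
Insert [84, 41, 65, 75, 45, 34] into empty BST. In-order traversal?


Insert 84: root
Insert 41: L from 84
Insert 65: L from 84 -> R from 41
Insert 75: L from 84 -> R from 41 -> R from 65
Insert 45: L from 84 -> R from 41 -> L from 65
Insert 34: L from 84 -> L from 41

In-order: [34, 41, 45, 65, 75, 84]


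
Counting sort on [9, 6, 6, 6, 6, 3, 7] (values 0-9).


Input: [9, 6, 6, 6, 6, 3, 7]
Counts: [0, 0, 0, 1, 0, 0, 4, 1, 0, 1]

Sorted: [3, 6, 6, 6, 6, 7, 9]


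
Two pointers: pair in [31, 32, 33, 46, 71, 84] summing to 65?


lo=0(31)+hi=5(84)=115
lo=0(31)+hi=4(71)=102
lo=0(31)+hi=3(46)=77
lo=0(31)+hi=2(33)=64
lo=1(32)+hi=2(33)=65

Yes: 32+33=65


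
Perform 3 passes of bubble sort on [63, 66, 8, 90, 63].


Initial: [63, 66, 8, 90, 63]
Pass 1: [63, 8, 66, 63, 90] (2 swaps)
Pass 2: [8, 63, 63, 66, 90] (2 swaps)
Pass 3: [8, 63, 63, 66, 90] (0 swaps)

After 3 passes: [8, 63, 63, 66, 90]


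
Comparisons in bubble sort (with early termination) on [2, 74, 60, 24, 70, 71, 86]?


Algorithm: bubble sort (with early termination)
Input: [2, 74, 60, 24, 70, 71, 86]
Sorted: [2, 24, 60, 70, 71, 74, 86]

15


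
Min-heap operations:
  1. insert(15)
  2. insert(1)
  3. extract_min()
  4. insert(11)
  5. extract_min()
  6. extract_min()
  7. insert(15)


insert(15) -> [15]
insert(1) -> [1, 15]
extract_min()->1, [15]
insert(11) -> [11, 15]
extract_min()->11, [15]
extract_min()->15, []
insert(15) -> [15]

Final heap: [15]


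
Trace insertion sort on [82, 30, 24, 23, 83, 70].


Initial: [82, 30, 24, 23, 83, 70]
Insert 30: [30, 82, 24, 23, 83, 70]
Insert 24: [24, 30, 82, 23, 83, 70]
Insert 23: [23, 24, 30, 82, 83, 70]
Insert 83: [23, 24, 30, 82, 83, 70]
Insert 70: [23, 24, 30, 70, 82, 83]

Sorted: [23, 24, 30, 70, 82, 83]


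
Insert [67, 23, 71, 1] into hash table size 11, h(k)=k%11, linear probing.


Insert 67: h=1 -> slot 1
Insert 23: h=1, 1 probes -> slot 2
Insert 71: h=5 -> slot 5
Insert 1: h=1, 2 probes -> slot 3

Table: [None, 67, 23, 1, None, 71, None, None, None, None, None]


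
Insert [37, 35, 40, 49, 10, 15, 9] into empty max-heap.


Insert 37: [37]
Insert 35: [37, 35]
Insert 40: [40, 35, 37]
Insert 49: [49, 40, 37, 35]
Insert 10: [49, 40, 37, 35, 10]
Insert 15: [49, 40, 37, 35, 10, 15]
Insert 9: [49, 40, 37, 35, 10, 15, 9]

Final heap: [49, 40, 37, 35, 10, 15, 9]


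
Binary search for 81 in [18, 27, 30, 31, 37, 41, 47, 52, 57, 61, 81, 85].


Step 1: lo=0, hi=11, mid=5, val=41
Step 2: lo=6, hi=11, mid=8, val=57
Step 3: lo=9, hi=11, mid=10, val=81

Found at index 10


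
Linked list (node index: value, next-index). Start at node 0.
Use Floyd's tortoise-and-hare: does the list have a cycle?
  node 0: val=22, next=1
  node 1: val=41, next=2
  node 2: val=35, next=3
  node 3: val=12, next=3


Floyd's tortoise (slow, +1) and hare (fast, +2):
  init: slow=0, fast=0
  step 1: slow=1, fast=2
  step 2: slow=2, fast=3
  step 3: slow=3, fast=3
  slow == fast at node 3: cycle detected

Cycle: yes


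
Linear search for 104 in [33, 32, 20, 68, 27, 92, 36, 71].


i=0: 33!=104
i=1: 32!=104
i=2: 20!=104
i=3: 68!=104
i=4: 27!=104
i=5: 92!=104
i=6: 36!=104
i=7: 71!=104

Not found, 8 comps


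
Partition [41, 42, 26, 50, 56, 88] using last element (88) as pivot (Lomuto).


Pivot: 88
  41 <= 88: advance i (no swap)
  42 <= 88: advance i (no swap)
  26 <= 88: advance i (no swap)
  50 <= 88: advance i (no swap)
  56 <= 88: advance i (no swap)
Place pivot at 5: [41, 42, 26, 50, 56, 88]

Partitioned: [41, 42, 26, 50, 56, 88]


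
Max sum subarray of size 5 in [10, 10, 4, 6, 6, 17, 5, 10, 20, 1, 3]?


[0:5]: 36
[1:6]: 43
[2:7]: 38
[3:8]: 44
[4:9]: 58
[5:10]: 53
[6:11]: 39

Max: 58 at [4:9]


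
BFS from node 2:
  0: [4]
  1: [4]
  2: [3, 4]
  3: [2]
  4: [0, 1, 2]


Visit 2, enqueue [3, 4]
Visit 3, enqueue []
Visit 4, enqueue [0, 1]
Visit 0, enqueue []
Visit 1, enqueue []

BFS order: [2, 3, 4, 0, 1]


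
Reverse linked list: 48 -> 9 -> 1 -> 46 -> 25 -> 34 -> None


Step 1: curr=48, set curr.next=prev(None) | reversed so far: 48
Step 2: curr=9, set curr.next=prev(48) | reversed so far: 9 -> 48
Step 3: curr=1, set curr.next=prev(9) | reversed so far: 1 -> 9 -> 48
Step 4: curr=46, set curr.next=prev(1) | reversed so far: 46 -> 1 -> 9 -> 48
Step 5: curr=25, set curr.next=prev(46) | reversed so far: 25 -> 46 -> 1 -> 9 -> 48
Step 6: curr=34, set curr.next=prev(25) | reversed so far: 34 -> 25 -> 46 -> 1 -> 9 -> 48

34 -> 25 -> 46 -> 1 -> 9 -> 48 -> None


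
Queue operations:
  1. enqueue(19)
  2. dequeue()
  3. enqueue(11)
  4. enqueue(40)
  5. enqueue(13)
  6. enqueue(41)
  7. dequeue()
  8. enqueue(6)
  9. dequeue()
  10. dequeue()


enqueue(19) -> [19]
dequeue()->19, []
enqueue(11) -> [11]
enqueue(40) -> [11, 40]
enqueue(13) -> [11, 40, 13]
enqueue(41) -> [11, 40, 13, 41]
dequeue()->11, [40, 13, 41]
enqueue(6) -> [40, 13, 41, 6]
dequeue()->40, [13, 41, 6]
dequeue()->13, [41, 6]

Final queue: [41, 6]


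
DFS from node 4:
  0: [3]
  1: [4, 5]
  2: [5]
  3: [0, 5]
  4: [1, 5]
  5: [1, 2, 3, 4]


Visit 4, push [5, 1]
Visit 1, push [5]
Visit 5, push [3, 2]
Visit 2, push []
Visit 3, push [0]
Visit 0, push []

DFS order: [4, 1, 5, 2, 3, 0]


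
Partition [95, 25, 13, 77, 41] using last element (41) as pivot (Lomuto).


Pivot: 41
  25 <= 41: swap -> [25, 95, 13, 77, 41]
  13 <= 41: swap -> [25, 13, 95, 77, 41]
Place pivot at 2: [25, 13, 41, 77, 95]

Partitioned: [25, 13, 41, 77, 95]


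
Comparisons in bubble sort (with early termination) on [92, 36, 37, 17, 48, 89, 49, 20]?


Algorithm: bubble sort (with early termination)
Input: [92, 36, 37, 17, 48, 89, 49, 20]
Sorted: [17, 20, 36, 37, 48, 49, 89, 92]

28


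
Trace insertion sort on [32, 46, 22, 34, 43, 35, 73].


Initial: [32, 46, 22, 34, 43, 35, 73]
Insert 46: [32, 46, 22, 34, 43, 35, 73]
Insert 22: [22, 32, 46, 34, 43, 35, 73]
Insert 34: [22, 32, 34, 46, 43, 35, 73]
Insert 43: [22, 32, 34, 43, 46, 35, 73]
Insert 35: [22, 32, 34, 35, 43, 46, 73]
Insert 73: [22, 32, 34, 35, 43, 46, 73]

Sorted: [22, 32, 34, 35, 43, 46, 73]
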